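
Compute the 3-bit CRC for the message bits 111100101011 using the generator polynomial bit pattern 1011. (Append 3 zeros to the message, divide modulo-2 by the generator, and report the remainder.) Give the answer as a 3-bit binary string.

111

Append 3 zeros: 111100101011000. Divide by 1011 (XOR where the leading bit is 1):
  pos 0: 1111 XOR 1011 = 0100
  pos 1: 1000 XOR 1011 = 0011
  pos 3: 1101 XOR 1011 = 0110
  pos 4: 1100 XOR 1011 = 0111
  pos 5: 1111 XOR 1011 = 0100
  pos 6: 1000 XOR 1011 = 0011
  pos 8: 1111 XOR 1011 = 0100
  pos 9: 1000 XOR 1011 = 0011
  pos 11: 1100 XOR 1011 = 0111
Remainder (last 3 bits) = 111. This is the CRC / FCS.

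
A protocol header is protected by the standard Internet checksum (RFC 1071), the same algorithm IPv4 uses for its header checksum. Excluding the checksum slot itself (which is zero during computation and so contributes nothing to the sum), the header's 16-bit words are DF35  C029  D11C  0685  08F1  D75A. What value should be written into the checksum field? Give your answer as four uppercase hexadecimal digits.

A8B2

One's-complement addition (fold any carry out of bit 15 back into bit 0):
  0xDF35 + 0xC029 = 0x19F5E → wrap carry → 0x9F5F
  0x9F5F + 0xD11C = 0x1707B → wrap carry → 0x707C
  0x707C + 0x0685 = 0x07701
  0x7701 + 0x08F1 = 0x07FF2
  0x7FF2 + 0xD75A = 0x1574C → wrap carry → 0x574D
One's-complement sum = 0x574D.
Checksum = ~0x574D & 0xFFFF = 0xA8B2.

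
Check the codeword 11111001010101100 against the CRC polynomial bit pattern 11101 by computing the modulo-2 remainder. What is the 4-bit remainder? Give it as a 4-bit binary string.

0000

Modulo-2 division of 11111001010101100 by 11101:
  pos 0: 11111 XOR 11101 = 00010
  pos 3: 10001 XOR 11101 = 01100
  pos 4: 11000 XOR 11101 = 00101
  pos 6: 10110 XOR 11101 = 01011
  pos 7: 10111 XOR 11101 = 01010
  pos 8: 10100 XOR 11101 = 01001
  pos 9: 10011 XOR 11101 = 01110
  pos 10: 11101 XOR 11101 = 00000
Remainder = 0000 (zero — the frame passes the CRC check).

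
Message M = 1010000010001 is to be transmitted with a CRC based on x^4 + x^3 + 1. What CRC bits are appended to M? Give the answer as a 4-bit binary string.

1001

Append 4 zeros: 10100000100010000. Divide by 11001 (XOR where the leading bit is 1):
  pos 0: 10100 XOR 11001 = 01101
  pos 1: 11010 XOR 11001 = 00011
  pos 4: 11001 XOR 11001 = 00000
  pos 12: 10000 XOR 11001 = 01001
Remainder (last 4 bits) = 1001. This is the CRC / FCS.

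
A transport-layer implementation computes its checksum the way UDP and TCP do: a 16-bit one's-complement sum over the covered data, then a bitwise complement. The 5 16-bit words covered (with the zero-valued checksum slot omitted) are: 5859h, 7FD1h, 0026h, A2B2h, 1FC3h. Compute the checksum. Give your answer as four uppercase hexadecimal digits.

6539

One's-complement addition (fold any carry out of bit 15 back into bit 0):
  0x5859 + 0x7FD1 = 0x0D82A
  0xD82A + 0x0026 = 0x0D850
  0xD850 + 0xA2B2 = 0x17B02 → wrap carry → 0x7B03
  0x7B03 + 0x1FC3 = 0x09AC6
One's-complement sum = 0x9AC6.
Checksum = ~0x9AC6 & 0xFFFF = 0x6539.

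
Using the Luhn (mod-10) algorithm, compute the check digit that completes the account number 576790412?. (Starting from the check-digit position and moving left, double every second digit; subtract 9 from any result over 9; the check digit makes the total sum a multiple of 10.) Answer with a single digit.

0

Partial digits right→left: 2 1 4 0 9 7 6 7 5
Double every second digit counting from the check-digit position (so the 1st, 3rd, 5th, ... of the partial from the right).
  doubled (with −9 where >9): 4 8 9 3 1 → sum 25
  kept as-is: 1 0 7 7 → sum 15
Total = 25 + 15 = 40.
Check digit = (10 − (40 mod 10)) mod 10 = 0.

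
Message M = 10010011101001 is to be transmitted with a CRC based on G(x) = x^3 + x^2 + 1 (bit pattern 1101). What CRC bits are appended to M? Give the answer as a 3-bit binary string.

Append 3 zeros: 10010011101001000. Divide by 1101 (XOR where the leading bit is 1):
  pos 0: 1001 XOR 1101 = 0100
  pos 1: 1000 XOR 1101 = 0101
  pos 2: 1010 XOR 1101 = 0111
  pos 3: 1111 XOR 1101 = 0010
  pos 5: 1011 XOR 1101 = 0110
  pos 6: 1100 XOR 1101 = 0001
  pos 9: 1100 XOR 1101 = 0001
  pos 12: 1100 XOR 1101 = 0001
Remainder (last 3 bits) = 010. This is the CRC / FCS.

010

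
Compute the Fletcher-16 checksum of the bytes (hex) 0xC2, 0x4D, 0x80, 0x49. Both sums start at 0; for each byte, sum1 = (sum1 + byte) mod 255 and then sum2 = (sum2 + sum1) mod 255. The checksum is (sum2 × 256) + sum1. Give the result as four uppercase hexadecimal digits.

3DD9

Running sums (mod 255):
  after byte 0 (0xC2): sum1=194, sum2=194
  after byte 1 (0x4D): sum1=16, sum2=210
  after byte 2 (0x80): sum1=144, sum2=99
  after byte 3 (0x49): sum1=217, sum2=61
Checksum = sum2·256 + sum1 = 61·256 + 217 = 15833 = 0x3DD9.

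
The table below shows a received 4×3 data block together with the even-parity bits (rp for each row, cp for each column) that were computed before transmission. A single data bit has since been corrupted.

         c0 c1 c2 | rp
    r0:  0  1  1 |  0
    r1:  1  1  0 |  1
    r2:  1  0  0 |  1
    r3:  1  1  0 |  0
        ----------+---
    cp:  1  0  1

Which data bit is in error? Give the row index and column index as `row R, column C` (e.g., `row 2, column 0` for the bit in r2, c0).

Recompute each row's even parity and compare to rp:
  r0: data parity 0, sent rp 0 → ok
  r1: data parity 0, sent rp 1 → mismatch
  r2: data parity 1, sent rp 1 → ok
  r3: data parity 0, sent rp 0 → ok
Recompute each column's even parity and compare to cp:
  c0: data parity 1, sent cp 1 → ok
  c1: data parity 1, sent cp 0 → mismatch
  c2: data parity 1, sent cp 1 → ok
Exactly one row (r1) and one column (c1) fail → the flipped bit is at their intersection.

row 1, column 1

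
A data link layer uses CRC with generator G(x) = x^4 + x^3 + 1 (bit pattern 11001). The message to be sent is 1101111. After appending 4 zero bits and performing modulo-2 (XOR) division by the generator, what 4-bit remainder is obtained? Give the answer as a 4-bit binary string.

0101

Append 4 zeros: 11011110000. Divide by 11001 (XOR where the leading bit is 1):
  pos 0: 11011 XOR 11001 = 00010
  pos 3: 10110 XOR 11001 = 01111
  pos 4: 11110 XOR 11001 = 00111
  pos 6: 11100 XOR 11001 = 00101
Remainder (last 4 bits) = 0101. This is the CRC / FCS.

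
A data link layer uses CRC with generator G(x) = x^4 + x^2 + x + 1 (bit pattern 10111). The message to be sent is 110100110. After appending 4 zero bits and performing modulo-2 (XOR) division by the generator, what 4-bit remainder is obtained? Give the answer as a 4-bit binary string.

Append 4 zeros: 1101001100000. Divide by 10111 (XOR where the leading bit is 1):
  pos 0: 11010 XOR 10111 = 01101
  pos 1: 11010 XOR 10111 = 01101
  pos 2: 11011 XOR 10111 = 01100
  pos 3: 11001 XOR 10111 = 01110
  pos 4: 11100 XOR 10111 = 01011
  pos 5: 10110 XOR 10111 = 00001
Remainder (last 4 bits) = 1000. This is the CRC / FCS.

1000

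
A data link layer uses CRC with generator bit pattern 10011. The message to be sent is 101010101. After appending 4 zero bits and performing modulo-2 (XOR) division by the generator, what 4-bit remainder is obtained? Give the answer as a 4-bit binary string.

Append 4 zeros: 1010101010000. Divide by 10011 (XOR where the leading bit is 1):
  pos 0: 10101 XOR 10011 = 00110
  pos 2: 11001 XOR 10011 = 01010
  pos 3: 10100 XOR 10011 = 00111
  pos 5: 11110 XOR 10011 = 01101
  pos 6: 11010 XOR 10011 = 01001
  pos 7: 10010 XOR 10011 = 00001
Remainder (last 4 bits) = 0010. This is the CRC / FCS.

0010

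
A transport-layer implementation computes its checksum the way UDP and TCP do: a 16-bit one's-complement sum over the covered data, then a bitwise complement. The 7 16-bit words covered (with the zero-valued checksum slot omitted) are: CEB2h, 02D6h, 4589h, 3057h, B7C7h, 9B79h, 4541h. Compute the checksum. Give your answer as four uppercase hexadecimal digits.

One's-complement addition (fold any carry out of bit 15 back into bit 0):
  0xCEB2 + 0x02D6 = 0x0D188
  0xD188 + 0x4589 = 0x11711 → wrap carry → 0x1712
  0x1712 + 0x3057 = 0x04769
  0x4769 + 0xB7C7 = 0x0FF30
  0xFF30 + 0x9B79 = 0x19AA9 → wrap carry → 0x9AAA
  0x9AAA + 0x4541 = 0x0DFEB
One's-complement sum = 0xDFEB.
Checksum = ~0xDFEB & 0xFFFF = 0x2014.

2014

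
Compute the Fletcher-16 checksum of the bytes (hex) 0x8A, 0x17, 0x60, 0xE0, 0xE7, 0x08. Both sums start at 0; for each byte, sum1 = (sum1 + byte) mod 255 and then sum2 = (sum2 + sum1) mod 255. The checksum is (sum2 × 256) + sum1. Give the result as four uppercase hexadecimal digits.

AED2

Running sums (mod 255):
  after byte 0 (0x8A): sum1=138, sum2=138
  after byte 1 (0x17): sum1=161, sum2=44
  after byte 2 (0x60): sum1=2, sum2=46
  after byte 3 (0xE0): sum1=226, sum2=17
  after byte 4 (0xE7): sum1=202, sum2=219
  after byte 5 (0x08): sum1=210, sum2=174
Checksum = sum2·256 + sum1 = 174·256 + 210 = 44754 = 0xAED2.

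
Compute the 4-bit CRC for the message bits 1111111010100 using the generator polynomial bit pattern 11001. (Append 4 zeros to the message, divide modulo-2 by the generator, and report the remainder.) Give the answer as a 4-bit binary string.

Append 4 zeros: 11111110101000000. Divide by 11001 (XOR where the leading bit is 1):
  pos 0: 11111 XOR 11001 = 00110
  pos 2: 11011 XOR 11001 = 00010
  pos 5: 10010 XOR 11001 = 01011
  pos 6: 10111 XOR 11001 = 01110
  pos 7: 11100 XOR 11001 = 00101
  pos 9: 10100 XOR 11001 = 01101
  pos 10: 11010 XOR 11001 = 00011
Remainder (last 4 bits) = 1100. This is the CRC / FCS.

1100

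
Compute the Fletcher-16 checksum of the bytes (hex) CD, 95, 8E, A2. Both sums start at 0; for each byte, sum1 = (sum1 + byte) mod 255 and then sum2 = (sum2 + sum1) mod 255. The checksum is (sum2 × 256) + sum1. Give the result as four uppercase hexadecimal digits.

B794

Running sums (mod 255):
  after byte 0 (CD): sum1=205, sum2=205
  after byte 1 (95): sum1=99, sum2=49
  after byte 2 (8E): sum1=241, sum2=35
  after byte 3 (A2): sum1=148, sum2=183
Checksum = sum2·256 + sum1 = 183·256 + 148 = 46996 = 0xB794.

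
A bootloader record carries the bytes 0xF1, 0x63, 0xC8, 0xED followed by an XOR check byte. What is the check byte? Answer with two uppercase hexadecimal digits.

B7

XOR the bytes together:
  start with 0xF1
  0xF1 ⊕ 0x63 = 0x92
  0x92 ⊕ 0xC8 = 0x5A
  0x5A ⊕ 0xED = 0xB7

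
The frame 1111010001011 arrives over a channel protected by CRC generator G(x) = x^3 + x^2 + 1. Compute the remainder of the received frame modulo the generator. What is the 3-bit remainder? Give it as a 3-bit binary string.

Modulo-2 division of 1111010001011 by 1101:
  pos 0: 1111 XOR 1101 = 0010
  pos 2: 1001 XOR 1101 = 0100
  pos 3: 1000 XOR 1101 = 0101
  pos 4: 1010 XOR 1101 = 0111
  pos 5: 1110 XOR 1101 = 0011
  pos 7: 1110 XOR 1101 = 0011
  pos 9: 1111 XOR 1101 = 0010
Remainder = 010 (nonzero — an error is detected).

010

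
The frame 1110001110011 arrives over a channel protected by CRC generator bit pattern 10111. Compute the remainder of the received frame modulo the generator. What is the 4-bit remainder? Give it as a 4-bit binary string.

0000

Modulo-2 division of 1110001110011 by 10111:
  pos 0: 11100 XOR 10111 = 01011
  pos 1: 10110 XOR 10111 = 00001
  pos 5: 11110 XOR 10111 = 01001
  pos 6: 10010 XOR 10111 = 00101
  pos 8: 10111 XOR 10111 = 00000
Remainder = 0000 (zero — the frame passes the CRC check).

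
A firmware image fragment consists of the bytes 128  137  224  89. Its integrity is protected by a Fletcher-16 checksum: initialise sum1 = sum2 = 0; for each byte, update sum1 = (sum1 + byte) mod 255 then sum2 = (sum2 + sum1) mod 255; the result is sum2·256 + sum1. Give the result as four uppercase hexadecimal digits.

B944

Running sums (mod 255):
  after byte 0 (128): sum1=128, sum2=128
  after byte 1 (137): sum1=10, sum2=138
  after byte 2 (224): sum1=234, sum2=117
  after byte 3 (89): sum1=68, sum2=185
Checksum = sum2·256 + sum1 = 185·256 + 68 = 47428 = 0xB944.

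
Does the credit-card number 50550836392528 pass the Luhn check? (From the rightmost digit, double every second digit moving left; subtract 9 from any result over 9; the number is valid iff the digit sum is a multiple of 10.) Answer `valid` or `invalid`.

invalid

From the right, keep odd positions and double even positions (subtract 9 from any doubled value over 9):
  doubled (positions 2,4,...): 4 4 6 6 0 1 1 → sum 22
  kept (positions 1,3,...): 8 5 9 6 8 5 0 → sum 41
Total = 63.
63 mod 10 = 3, so the number is invalid.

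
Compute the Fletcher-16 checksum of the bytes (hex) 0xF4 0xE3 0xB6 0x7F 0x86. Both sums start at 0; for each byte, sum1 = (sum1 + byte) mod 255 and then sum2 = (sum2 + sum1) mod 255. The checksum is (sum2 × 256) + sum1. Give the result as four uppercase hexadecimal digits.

Running sums (mod 255):
  after byte 0 (0xF4): sum1=244, sum2=244
  after byte 1 (0xE3): sum1=216, sum2=205
  after byte 2 (0xB6): sum1=143, sum2=93
  after byte 3 (0x7F): sum1=15, sum2=108
  after byte 4 (0x86): sum1=149, sum2=2
Checksum = sum2·256 + sum1 = 2·256 + 149 = 661 = 0x0295.

0295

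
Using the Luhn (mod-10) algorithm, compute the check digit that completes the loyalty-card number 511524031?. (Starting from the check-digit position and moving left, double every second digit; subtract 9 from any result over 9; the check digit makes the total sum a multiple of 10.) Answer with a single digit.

8

Partial digits right→left: 1 3 0 4 2 5 1 1 5
Double every second digit counting from the check-digit position (so the 1st, 3rd, 5th, ... of the partial from the right).
  doubled (with −9 where >9): 2 0 4 2 1 → sum 9
  kept as-is: 3 4 5 1 → sum 13
Total = 9 + 13 = 22.
Check digit = (10 − (22 mod 10)) mod 10 = 8.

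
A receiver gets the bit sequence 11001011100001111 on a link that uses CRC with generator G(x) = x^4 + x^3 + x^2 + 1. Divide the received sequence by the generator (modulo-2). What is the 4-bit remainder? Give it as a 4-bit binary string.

0000

Modulo-2 division of 11001011100001111 by 11101:
  pos 0: 11001 XOR 11101 = 00100
  pos 2: 10001 XOR 11101 = 01100
  pos 3: 11001 XOR 11101 = 00100
  pos 5: 10010 XOR 11101 = 01111
  pos 6: 11110 XOR 11101 = 00011
  pos 9: 11001 XOR 11101 = 00100
  pos 11: 10011 XOR 11101 = 01110
  pos 12: 11101 XOR 11101 = 00000
Remainder = 0000 (zero — the frame passes the CRC check).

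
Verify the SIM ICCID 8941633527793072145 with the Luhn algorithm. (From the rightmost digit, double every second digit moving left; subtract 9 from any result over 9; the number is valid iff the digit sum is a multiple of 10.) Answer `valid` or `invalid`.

From the right, keep odd positions and double even positions (subtract 9 from any doubled value over 9):
  doubled (positions 2,4,...): 8 4 0 9 5 1 6 2 9 → sum 44
  kept (positions 1,3,...): 5 1 7 3 7 2 3 6 4 8 → sum 46
Total = 90.
90 mod 10 = 0, so the number is valid.

valid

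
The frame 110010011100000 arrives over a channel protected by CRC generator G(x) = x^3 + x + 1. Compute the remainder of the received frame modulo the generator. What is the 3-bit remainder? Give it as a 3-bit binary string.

Modulo-2 division of 110010011100000 by 1011:
  pos 0: 1100 XOR 1011 = 0111
  pos 1: 1111 XOR 1011 = 0100
  pos 2: 1000 XOR 1011 = 0011
  pos 4: 1101 XOR 1011 = 0110
  pos 5: 1101 XOR 1011 = 0110
  pos 6: 1101 XOR 1011 = 0110
  pos 7: 1100 XOR 1011 = 0111
  pos 8: 1110 XOR 1011 = 0101
  pos 9: 1010 XOR 1011 = 0001
Remainder = 100 (nonzero — an error is detected).

100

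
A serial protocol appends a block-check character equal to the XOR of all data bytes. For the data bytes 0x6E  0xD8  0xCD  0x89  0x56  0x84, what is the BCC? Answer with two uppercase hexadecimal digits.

20

XOR the bytes together:
  start with 0x6E
  0x6E ⊕ 0xD8 = 0xB6
  0xB6 ⊕ 0xCD = 0x7B
  0x7B ⊕ 0x89 = 0xF2
  0xF2 ⊕ 0x56 = 0xA4
  0xA4 ⊕ 0x84 = 0x20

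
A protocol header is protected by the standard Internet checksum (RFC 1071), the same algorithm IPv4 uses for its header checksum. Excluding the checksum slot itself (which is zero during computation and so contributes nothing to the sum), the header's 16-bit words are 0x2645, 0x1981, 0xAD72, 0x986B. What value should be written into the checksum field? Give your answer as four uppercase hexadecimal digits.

7A5B

One's-complement addition (fold any carry out of bit 15 back into bit 0):
  0x2645 + 0x1981 = 0x03FC6
  0x3FC6 + 0xAD72 = 0x0ED38
  0xED38 + 0x986B = 0x185A3 → wrap carry → 0x85A4
One's-complement sum = 0x85A4.
Checksum = ~0x85A4 & 0xFFFF = 0x7A5B.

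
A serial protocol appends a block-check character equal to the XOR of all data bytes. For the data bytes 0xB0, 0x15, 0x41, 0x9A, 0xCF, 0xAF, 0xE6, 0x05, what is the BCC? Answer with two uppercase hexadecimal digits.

FD

XOR the bytes together:
  start with 0xB0
  0xB0 ⊕ 0x15 = 0xA5
  0xA5 ⊕ 0x41 = 0xE4
  0xE4 ⊕ 0x9A = 0x7E
  0x7E ⊕ 0xCF = 0xB1
  0xB1 ⊕ 0xAF = 0x1E
  0x1E ⊕ 0xE6 = 0xF8
  0xF8 ⊕ 0x05 = 0xFD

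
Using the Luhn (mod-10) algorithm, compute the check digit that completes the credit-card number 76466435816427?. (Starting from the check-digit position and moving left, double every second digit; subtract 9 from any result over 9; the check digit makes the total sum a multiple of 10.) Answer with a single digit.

Partial digits right→left: 7 2 4 6 1 8 5 3 4 6 6 4 6 7
Double every second digit counting from the check-digit position (so the 1st, 3rd, 5th, ... of the partial from the right).
  doubled (with −9 where >9): 5 8 2 1 8 3 3 → sum 30
  kept as-is: 2 6 8 3 6 4 7 → sum 36
Total = 30 + 36 = 66.
Check digit = (10 − (66 mod 10)) mod 10 = 4.

4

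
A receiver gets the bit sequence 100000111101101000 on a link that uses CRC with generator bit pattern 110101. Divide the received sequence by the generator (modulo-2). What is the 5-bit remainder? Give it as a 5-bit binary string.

00000

Modulo-2 division of 100000111101101000 by 110101:
  pos 0: 100000 XOR 110101 = 010101
  pos 1: 101011 XOR 110101 = 011110
  pos 2: 111101 XOR 110101 = 001000
  pos 4: 100011 XOR 110101 = 010110
  pos 5: 101100 XOR 110101 = 011001
  pos 6: 110011 XOR 110101 = 000110
  pos 9: 110101 XOR 110101 = 000000
Remainder = 00000 (zero — the frame passes the CRC check).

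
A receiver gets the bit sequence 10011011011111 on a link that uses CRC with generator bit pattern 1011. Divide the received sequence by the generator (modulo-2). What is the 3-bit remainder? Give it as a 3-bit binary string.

Modulo-2 division of 10011011011111 by 1011:
  pos 0: 1001 XOR 1011 = 0010
  pos 2: 1010 XOR 1011 = 0001
  pos 5: 1110 XOR 1011 = 0101
  pos 6: 1011 XOR 1011 = 0000
  pos 10: 1111 XOR 1011 = 0100
Remainder = 100 (nonzero — an error is detected).

100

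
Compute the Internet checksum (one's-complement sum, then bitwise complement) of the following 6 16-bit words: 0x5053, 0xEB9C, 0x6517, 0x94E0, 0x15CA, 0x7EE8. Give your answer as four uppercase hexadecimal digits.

3565

One's-complement addition (fold any carry out of bit 15 back into bit 0):
  0x5053 + 0xEB9C = 0x13BEF → wrap carry → 0x3BF0
  0x3BF0 + 0x6517 = 0x0A107
  0xA107 + 0x94E0 = 0x135E7 → wrap carry → 0x35E8
  0x35E8 + 0x15CA = 0x04BB2
  0x4BB2 + 0x7EE8 = 0x0CA9A
One's-complement sum = 0xCA9A.
Checksum = ~0xCA9A & 0xFFFF = 0x3565.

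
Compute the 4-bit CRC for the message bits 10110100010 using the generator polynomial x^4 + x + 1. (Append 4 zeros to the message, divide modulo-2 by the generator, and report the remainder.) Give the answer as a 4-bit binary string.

Append 4 zeros: 101101000100000. Divide by 10011 (XOR where the leading bit is 1):
  pos 0: 10110 XOR 10011 = 00101
  pos 2: 10110 XOR 10011 = 00101
  pos 4: 10100 XOR 10011 = 00111
  pos 6: 11110 XOR 10011 = 01101
  pos 7: 11010 XOR 10011 = 01001
  pos 8: 10010 XOR 10011 = 00001
Remainder (last 4 bits) = 0100. This is the CRC / FCS.

0100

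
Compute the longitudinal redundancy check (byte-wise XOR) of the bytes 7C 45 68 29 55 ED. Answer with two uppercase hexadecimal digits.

XOR the bytes together:
  start with 0x7C
  0x7C ⊕ 0x45 = 0x39
  0x39 ⊕ 0x68 = 0x51
  0x51 ⊕ 0x29 = 0x78
  0x78 ⊕ 0x55 = 0x2D
  0x2D ⊕ 0xED = 0xC0

C0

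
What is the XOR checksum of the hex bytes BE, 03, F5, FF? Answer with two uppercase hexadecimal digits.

B7

XOR the bytes together:
  start with 0xBE
  0xBE ⊕ 0x03 = 0xBD
  0xBD ⊕ 0xF5 = 0x48
  0x48 ⊕ 0xFF = 0xB7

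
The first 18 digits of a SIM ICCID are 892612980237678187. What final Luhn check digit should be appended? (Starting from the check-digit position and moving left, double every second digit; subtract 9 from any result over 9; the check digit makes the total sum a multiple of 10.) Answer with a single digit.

Partial digits right→left: 7 8 1 8 7 6 7 3 2 0 8 9 2 1 6 2 9 8
Double every second digit counting from the check-digit position (so the 1st, 3rd, 5th, ... of the partial from the right).
  doubled (with −9 where >9): 5 2 5 5 4 7 4 3 9 → sum 44
  kept as-is: 8 8 6 3 0 9 1 2 8 → sum 45
Total = 44 + 45 = 89.
Check digit = (10 − (89 mod 10)) mod 10 = 1.

1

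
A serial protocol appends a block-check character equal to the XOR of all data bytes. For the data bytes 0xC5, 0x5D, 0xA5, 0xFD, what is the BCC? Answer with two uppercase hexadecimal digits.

C0

XOR the bytes together:
  start with 0xC5
  0xC5 ⊕ 0x5D = 0x98
  0x98 ⊕ 0xA5 = 0x3D
  0x3D ⊕ 0xFD = 0xC0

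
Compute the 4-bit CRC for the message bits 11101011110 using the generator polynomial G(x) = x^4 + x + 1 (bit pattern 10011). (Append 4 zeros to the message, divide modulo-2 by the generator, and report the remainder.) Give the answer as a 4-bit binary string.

Append 4 zeros: 111010111100000. Divide by 10011 (XOR where the leading bit is 1):
  pos 0: 11101 XOR 10011 = 01110
  pos 1: 11100 XOR 10011 = 01111
  pos 2: 11111 XOR 10011 = 01100
  pos 3: 11001 XOR 10011 = 01010
  pos 4: 10101 XOR 10011 = 00110
  pos 6: 11010 XOR 10011 = 01001
  pos 7: 10010 XOR 10011 = 00001
Remainder (last 4 bits) = 1000. This is the CRC / FCS.

1000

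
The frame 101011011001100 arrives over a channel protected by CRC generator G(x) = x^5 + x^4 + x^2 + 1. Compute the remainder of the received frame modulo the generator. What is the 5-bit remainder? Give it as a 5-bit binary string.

00000

Modulo-2 division of 101011011001100 by 110101:
  pos 0: 101011 XOR 110101 = 011110
  pos 1: 111100 XOR 110101 = 001001
  pos 3: 100111 XOR 110101 = 010010
  pos 4: 100100 XOR 110101 = 010001
  pos 5: 100010 XOR 110101 = 010111
  pos 6: 101111 XOR 110101 = 011010
  pos 7: 110101 XOR 110101 = 000000
Remainder = 00000 (zero — the frame passes the CRC check).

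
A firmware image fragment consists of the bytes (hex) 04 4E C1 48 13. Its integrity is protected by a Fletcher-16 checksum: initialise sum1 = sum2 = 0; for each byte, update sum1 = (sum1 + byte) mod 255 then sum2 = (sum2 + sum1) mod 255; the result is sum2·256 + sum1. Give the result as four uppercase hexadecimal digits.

366F

Running sums (mod 255):
  after byte 0 (04): sum1=4, sum2=4
  after byte 1 (4E): sum1=82, sum2=86
  after byte 2 (C1): sum1=20, sum2=106
  after byte 3 (48): sum1=92, sum2=198
  after byte 4 (13): sum1=111, sum2=54
Checksum = sum2·256 + sum1 = 54·256 + 111 = 13935 = 0x366F.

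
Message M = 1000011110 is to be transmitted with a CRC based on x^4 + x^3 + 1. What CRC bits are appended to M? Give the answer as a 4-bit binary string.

1011

Append 4 zeros: 10000111100000. Divide by 11001 (XOR where the leading bit is 1):
  pos 0: 10000 XOR 11001 = 01001
  pos 1: 10011 XOR 11001 = 01010
  pos 2: 10101 XOR 11001 = 01100
  pos 3: 11001 XOR 11001 = 00000
  pos 8: 10000 XOR 11001 = 01001
  pos 9: 10010 XOR 11001 = 01011
Remainder (last 4 bits) = 1011. This is the CRC / FCS.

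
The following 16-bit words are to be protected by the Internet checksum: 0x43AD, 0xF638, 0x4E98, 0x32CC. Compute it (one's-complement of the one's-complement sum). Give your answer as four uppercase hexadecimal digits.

44B5

One's-complement addition (fold any carry out of bit 15 back into bit 0):
  0x43AD + 0xF638 = 0x139E5 → wrap carry → 0x39E6
  0x39E6 + 0x4E98 = 0x0887E
  0x887E + 0x32CC = 0x0BB4A
One's-complement sum = 0xBB4A.
Checksum = ~0xBB4A & 0xFFFF = 0x44B5.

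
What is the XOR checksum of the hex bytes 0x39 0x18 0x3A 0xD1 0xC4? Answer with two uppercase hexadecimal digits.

XOR the bytes together:
  start with 0x39
  0x39 ⊕ 0x18 = 0x21
  0x21 ⊕ 0x3A = 0x1B
  0x1B ⊕ 0xD1 = 0xCA
  0xCA ⊕ 0xC4 = 0x0E

0E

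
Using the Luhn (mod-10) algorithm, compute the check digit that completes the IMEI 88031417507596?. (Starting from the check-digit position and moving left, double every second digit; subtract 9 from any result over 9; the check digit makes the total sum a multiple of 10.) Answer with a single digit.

9

Partial digits right→left: 6 9 5 7 0 5 7 1 4 1 3 0 8 8
Double every second digit counting from the check-digit position (so the 1st, 3rd, 5th, ... of the partial from the right).
  doubled (with −9 where >9): 3 1 0 5 8 6 7 → sum 30
  kept as-is: 9 7 5 1 1 0 8 → sum 31
Total = 30 + 31 = 61.
Check digit = (10 − (61 mod 10)) mod 10 = 9.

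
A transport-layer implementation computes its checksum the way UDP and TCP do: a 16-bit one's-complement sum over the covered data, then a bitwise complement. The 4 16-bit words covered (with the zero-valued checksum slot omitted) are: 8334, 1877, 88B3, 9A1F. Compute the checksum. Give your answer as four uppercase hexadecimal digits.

One's-complement addition (fold any carry out of bit 15 back into bit 0):
  0x8334 + 0x1877 = 0x09BAB
  0x9BAB + 0x88B3 = 0x1245E → wrap carry → 0x245F
  0x245F + 0x9A1F = 0x0BE7E
One's-complement sum = 0xBE7E.
Checksum = ~0xBE7E & 0xFFFF = 0x4181.

4181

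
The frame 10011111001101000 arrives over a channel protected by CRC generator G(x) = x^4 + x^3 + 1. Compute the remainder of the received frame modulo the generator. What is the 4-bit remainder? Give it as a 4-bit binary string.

1001

Modulo-2 division of 10011111001101000 by 11001:
  pos 0: 10011 XOR 11001 = 01010
  pos 1: 10101 XOR 11001 = 01100
  pos 2: 11001 XOR 11001 = 00000
  pos 7: 10011 XOR 11001 = 01010
  pos 8: 10100 XOR 11001 = 01101
  pos 9: 11011 XOR 11001 = 00010
  pos 12: 10000 XOR 11001 = 01001
Remainder = 1001 (nonzero — an error is detected).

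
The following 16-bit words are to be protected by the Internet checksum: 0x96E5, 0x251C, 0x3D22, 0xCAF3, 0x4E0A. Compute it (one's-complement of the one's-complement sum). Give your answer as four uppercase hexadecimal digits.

One's-complement addition (fold any carry out of bit 15 back into bit 0):
  0x96E5 + 0x251C = 0x0BC01
  0xBC01 + 0x3D22 = 0x0F923
  0xF923 + 0xCAF3 = 0x1C416 → wrap carry → 0xC417
  0xC417 + 0x4E0A = 0x11221 → wrap carry → 0x1222
One's-complement sum = 0x1222.
Checksum = ~0x1222 & 0xFFFF = 0xEDDD.

EDDD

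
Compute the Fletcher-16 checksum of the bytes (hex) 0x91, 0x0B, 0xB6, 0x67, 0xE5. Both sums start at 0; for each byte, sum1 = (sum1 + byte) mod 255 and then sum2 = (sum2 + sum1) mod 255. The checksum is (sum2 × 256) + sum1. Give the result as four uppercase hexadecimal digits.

DCA0

Running sums (mod 255):
  after byte 0 (0x91): sum1=145, sum2=145
  after byte 1 (0x0B): sum1=156, sum2=46
  after byte 2 (0xB6): sum1=83, sum2=129
  after byte 3 (0x67): sum1=186, sum2=60
  after byte 4 (0xE5): sum1=160, sum2=220
Checksum = sum2·256 + sum1 = 220·256 + 160 = 56480 = 0xDCA0.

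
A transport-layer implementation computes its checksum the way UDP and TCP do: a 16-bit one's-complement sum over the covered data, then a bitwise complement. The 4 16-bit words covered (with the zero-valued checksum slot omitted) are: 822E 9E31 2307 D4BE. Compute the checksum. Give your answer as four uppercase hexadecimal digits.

One's-complement addition (fold any carry out of bit 15 back into bit 0):
  0x822E + 0x9E31 = 0x1205F → wrap carry → 0x2060
  0x2060 + 0x2307 = 0x04367
  0x4367 + 0xD4BE = 0x11825 → wrap carry → 0x1826
One's-complement sum = 0x1826.
Checksum = ~0x1826 & 0xFFFF = 0xE7D9.

E7D9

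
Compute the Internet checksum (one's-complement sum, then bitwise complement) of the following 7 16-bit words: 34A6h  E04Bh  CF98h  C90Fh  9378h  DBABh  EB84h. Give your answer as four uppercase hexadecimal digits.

One's-complement addition (fold any carry out of bit 15 back into bit 0):
  0x34A6 + 0xE04B = 0x114F1 → wrap carry → 0x14F2
  0x14F2 + 0xCF98 = 0x0E48A
  0xE48A + 0xC90F = 0x1AD99 → wrap carry → 0xAD9A
  0xAD9A + 0x9378 = 0x14112 → wrap carry → 0x4113
  0x4113 + 0xDBAB = 0x11CBE → wrap carry → 0x1CBF
  0x1CBF + 0xEB84 = 0x10843 → wrap carry → 0x0844
One's-complement sum = 0x0844.
Checksum = ~0x0844 & 0xFFFF = 0xF7BB.

F7BB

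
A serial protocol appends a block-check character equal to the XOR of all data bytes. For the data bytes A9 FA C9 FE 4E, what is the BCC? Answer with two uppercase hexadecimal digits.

2A

XOR the bytes together:
  start with 0xA9
  0xA9 ⊕ 0xFA = 0x53
  0x53 ⊕ 0xC9 = 0x9A
  0x9A ⊕ 0xFE = 0x64
  0x64 ⊕ 0x4E = 0x2A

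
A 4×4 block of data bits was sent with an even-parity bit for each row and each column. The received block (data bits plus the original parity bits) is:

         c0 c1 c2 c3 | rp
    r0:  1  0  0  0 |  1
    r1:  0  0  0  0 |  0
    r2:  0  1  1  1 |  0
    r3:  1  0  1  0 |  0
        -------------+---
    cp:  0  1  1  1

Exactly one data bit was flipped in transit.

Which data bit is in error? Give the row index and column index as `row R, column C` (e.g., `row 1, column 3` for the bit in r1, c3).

row 2, column 2

Recompute each row's even parity and compare to rp:
  r0: data parity 1, sent rp 1 → ok
  r1: data parity 0, sent rp 0 → ok
  r2: data parity 1, sent rp 0 → mismatch
  r3: data parity 0, sent rp 0 → ok
Recompute each column's even parity and compare to cp:
  c0: data parity 0, sent cp 0 → ok
  c1: data parity 1, sent cp 1 → ok
  c2: data parity 0, sent cp 1 → mismatch
  c3: data parity 1, sent cp 1 → ok
Exactly one row (r2) and one column (c2) fail → the flipped bit is at their intersection.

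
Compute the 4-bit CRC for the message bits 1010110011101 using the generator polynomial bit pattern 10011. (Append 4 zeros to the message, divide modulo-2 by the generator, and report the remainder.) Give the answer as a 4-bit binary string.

Append 4 zeros: 10101100111010000. Divide by 10011 (XOR where the leading bit is 1):
  pos 0: 10101 XOR 10011 = 00110
  pos 2: 11010 XOR 10011 = 01001
  pos 3: 10010 XOR 10011 = 00001
  pos 7: 11110 XOR 10011 = 01101
  pos 8: 11011 XOR 10011 = 01000
  pos 9: 10000 XOR 10011 = 00011
  pos 12: 11000 XOR 10011 = 01011
Remainder (last 4 bits) = 1011. This is the CRC / FCS.

1011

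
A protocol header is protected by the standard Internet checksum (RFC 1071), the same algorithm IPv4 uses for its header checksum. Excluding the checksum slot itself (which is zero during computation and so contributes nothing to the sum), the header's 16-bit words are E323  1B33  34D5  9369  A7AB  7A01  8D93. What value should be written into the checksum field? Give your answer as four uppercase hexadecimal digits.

8A29

One's-complement addition (fold any carry out of bit 15 back into bit 0):
  0xE323 + 0x1B33 = 0x0FE56
  0xFE56 + 0x34D5 = 0x1332B → wrap carry → 0x332C
  0x332C + 0x9369 = 0x0C695
  0xC695 + 0xA7AB = 0x16E40 → wrap carry → 0x6E41
  0x6E41 + 0x7A01 = 0x0E842
  0xE842 + 0x8D93 = 0x175D5 → wrap carry → 0x75D6
One's-complement sum = 0x75D6.
Checksum = ~0x75D6 & 0xFFFF = 0x8A29.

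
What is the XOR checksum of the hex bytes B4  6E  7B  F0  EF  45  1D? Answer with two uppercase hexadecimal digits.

XOR the bytes together:
  start with 0xB4
  0xB4 ⊕ 0x6E = 0xDA
  0xDA ⊕ 0x7B = 0xA1
  0xA1 ⊕ 0xF0 = 0x51
  0x51 ⊕ 0xEF = 0xBE
  0xBE ⊕ 0x45 = 0xFB
  0xFB ⊕ 0x1D = 0xE6

E6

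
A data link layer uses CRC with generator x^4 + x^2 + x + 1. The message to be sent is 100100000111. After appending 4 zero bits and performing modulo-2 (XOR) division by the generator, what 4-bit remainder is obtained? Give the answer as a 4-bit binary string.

1110

Append 4 zeros: 1001000001110000. Divide by 10111 (XOR where the leading bit is 1):
  pos 0: 10010 XOR 10111 = 00101
  pos 2: 10100 XOR 10111 = 00011
  pos 5: 11001 XOR 10111 = 01110
  pos 6: 11101 XOR 10111 = 01010
  pos 7: 10101 XOR 10111 = 00010
  pos 10: 10000 XOR 10111 = 00111
Remainder (last 4 bits) = 1110. This is the CRC / FCS.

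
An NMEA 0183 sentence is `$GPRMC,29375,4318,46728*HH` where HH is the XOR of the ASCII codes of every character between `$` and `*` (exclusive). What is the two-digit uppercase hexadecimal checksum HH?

6C

XOR the ASCII codes of the payload characters:
  'G' = 0x47 → acc = 0x47
  'P' = 0x50 → acc = 0x17
  'R' = 0x52 → acc = 0x45
  'M' = 0x4D → acc = 0x08
  'C' = 0x43 → acc = 0x4B
  ',' = 0x2C → acc = 0x67
  '2' = 0x32 → acc = 0x55
  '9' = 0x39 → acc = 0x6C
  '3' = 0x33 → acc = 0x5F
  '7' = 0x37 → acc = 0x68
  '5' = 0x35 → acc = 0x5D
  ',' = 0x2C → acc = 0x71
  '4' = 0x34 → acc = 0x45
  '3' = 0x33 → acc = 0x76
  '1' = 0x31 → acc = 0x47
  '8' = 0x38 → acc = 0x7F
  ',' = 0x2C → acc = 0x53
  '4' = 0x34 → acc = 0x67
  '6' = 0x36 → acc = 0x51
  '7' = 0x37 → acc = 0x66
  '2' = 0x32 → acc = 0x54
  '8' = 0x38 → acc = 0x6C
Checksum = 0x6C.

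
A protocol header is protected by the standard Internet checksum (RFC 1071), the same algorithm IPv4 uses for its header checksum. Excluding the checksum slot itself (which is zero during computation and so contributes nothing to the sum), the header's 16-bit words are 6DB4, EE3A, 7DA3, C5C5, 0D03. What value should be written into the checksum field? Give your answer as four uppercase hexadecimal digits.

One's-complement addition (fold any carry out of bit 15 back into bit 0):
  0x6DB4 + 0xEE3A = 0x15BEE → wrap carry → 0x5BEF
  0x5BEF + 0x7DA3 = 0x0D992
  0xD992 + 0xC5C5 = 0x19F57 → wrap carry → 0x9F58
  0x9F58 + 0x0D03 = 0x0AC5B
One's-complement sum = 0xAC5B.
Checksum = ~0xAC5B & 0xFFFF = 0x53A4.

53A4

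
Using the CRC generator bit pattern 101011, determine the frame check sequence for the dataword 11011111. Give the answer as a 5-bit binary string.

Append 5 zeros: 1101111100000. Divide by 101011 (XOR where the leading bit is 1):
  pos 0: 110111 XOR 101011 = 011100
  pos 1: 111001 XOR 101011 = 010010
  pos 2: 100101 XOR 101011 = 001110
  pos 4: 111000 XOR 101011 = 010011
  pos 5: 100110 XOR 101011 = 001101
  pos 7: 110100 XOR 101011 = 011111
Remainder (last 5 bits) = 11111. This is the CRC / FCS.

11111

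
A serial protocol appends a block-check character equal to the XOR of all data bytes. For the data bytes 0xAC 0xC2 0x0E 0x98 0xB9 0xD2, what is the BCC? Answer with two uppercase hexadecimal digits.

93

XOR the bytes together:
  start with 0xAC
  0xAC ⊕ 0xC2 = 0x6E
  0x6E ⊕ 0x0E = 0x60
  0x60 ⊕ 0x98 = 0xF8
  0xF8 ⊕ 0xB9 = 0x41
  0x41 ⊕ 0xD2 = 0x93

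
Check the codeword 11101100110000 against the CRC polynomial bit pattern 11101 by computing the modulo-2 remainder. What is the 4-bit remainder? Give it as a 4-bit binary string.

Modulo-2 division of 11101100110000 by 11101:
  pos 0: 11101 XOR 11101 = 00000
  pos 5: 10011 XOR 11101 = 01110
  pos 6: 11100 XOR 11101 = 00001
Remainder = 1000 (nonzero — an error is detected).

1000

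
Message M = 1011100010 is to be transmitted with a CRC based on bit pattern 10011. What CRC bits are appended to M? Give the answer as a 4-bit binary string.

Append 4 zeros: 10111000100000. Divide by 10011 (XOR where the leading bit is 1):
  pos 0: 10111 XOR 10011 = 00100
  pos 2: 10000 XOR 10011 = 00011
  pos 5: 11010 XOR 10011 = 01001
  pos 6: 10010 XOR 10011 = 00001
Remainder (last 4 bits) = 1000. This is the CRC / FCS.

1000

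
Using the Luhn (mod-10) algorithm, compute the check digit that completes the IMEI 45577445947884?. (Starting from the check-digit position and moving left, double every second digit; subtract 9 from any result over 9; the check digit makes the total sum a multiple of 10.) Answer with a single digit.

Partial digits right→left: 4 8 8 7 4 9 5 4 4 7 7 5 5 4
Double every second digit counting from the check-digit position (so the 1st, 3rd, 5th, ... of the partial from the right).
  doubled (with −9 where >9): 8 7 8 1 8 5 1 → sum 38
  kept as-is: 8 7 9 4 7 5 4 → sum 44
Total = 38 + 44 = 82.
Check digit = (10 − (82 mod 10)) mod 10 = 8.

8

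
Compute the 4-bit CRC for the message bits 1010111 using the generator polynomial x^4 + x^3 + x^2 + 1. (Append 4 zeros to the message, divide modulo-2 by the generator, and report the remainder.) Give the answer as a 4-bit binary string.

1110

Append 4 zeros: 10101110000. Divide by 11101 (XOR where the leading bit is 1):
  pos 0: 10101 XOR 11101 = 01000
  pos 1: 10001 XOR 11101 = 01100
  pos 2: 11001 XOR 11101 = 00100
  pos 4: 10000 XOR 11101 = 01101
  pos 5: 11010 XOR 11101 = 00111
Remainder (last 4 bits) = 1110. This is the CRC / FCS.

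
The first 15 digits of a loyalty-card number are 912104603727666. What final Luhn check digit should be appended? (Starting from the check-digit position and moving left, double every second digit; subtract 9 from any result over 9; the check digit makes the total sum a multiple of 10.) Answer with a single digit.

2

Partial digits right→left: 6 6 6 7 2 7 3 0 6 4 0 1 2 1 9
Double every second digit counting from the check-digit position (so the 1st, 3rd, 5th, ... of the partial from the right).
  doubled (with −9 where >9): 3 3 4 6 3 0 4 9 → sum 32
  kept as-is: 6 7 7 0 4 1 1 → sum 26
Total = 32 + 26 = 58.
Check digit = (10 − (58 mod 10)) mod 10 = 2.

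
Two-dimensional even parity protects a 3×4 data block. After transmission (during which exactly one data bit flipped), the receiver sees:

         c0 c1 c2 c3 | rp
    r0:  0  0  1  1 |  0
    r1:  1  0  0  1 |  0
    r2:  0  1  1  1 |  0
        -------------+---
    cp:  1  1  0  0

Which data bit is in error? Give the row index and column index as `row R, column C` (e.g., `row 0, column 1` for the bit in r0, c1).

Recompute each row's even parity and compare to rp:
  r0: data parity 0, sent rp 0 → ok
  r1: data parity 0, sent rp 0 → ok
  r2: data parity 1, sent rp 0 → mismatch
Recompute each column's even parity and compare to cp:
  c0: data parity 1, sent cp 1 → ok
  c1: data parity 1, sent cp 1 → ok
  c2: data parity 0, sent cp 0 → ok
  c3: data parity 1, sent cp 0 → mismatch
Exactly one row (r2) and one column (c3) fail → the flipped bit is at their intersection.

row 2, column 3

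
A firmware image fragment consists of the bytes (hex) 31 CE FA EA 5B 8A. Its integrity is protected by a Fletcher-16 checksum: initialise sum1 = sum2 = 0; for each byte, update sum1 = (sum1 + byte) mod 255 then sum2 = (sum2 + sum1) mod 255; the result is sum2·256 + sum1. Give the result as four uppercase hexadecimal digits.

Running sums (mod 255):
  after byte 0 (31): sum1=49, sum2=49
  after byte 1 (CE): sum1=0, sum2=49
  after byte 2 (FA): sum1=250, sum2=44
  after byte 3 (EA): sum1=229, sum2=18
  after byte 4 (5B): sum1=65, sum2=83
  after byte 5 (8A): sum1=203, sum2=31
Checksum = sum2·256 + sum1 = 31·256 + 203 = 8139 = 0x1FCB.

1FCB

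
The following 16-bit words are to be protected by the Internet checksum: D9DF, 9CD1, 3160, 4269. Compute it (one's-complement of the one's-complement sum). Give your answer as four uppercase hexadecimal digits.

1585

One's-complement addition (fold any carry out of bit 15 back into bit 0):
  0xD9DF + 0x9CD1 = 0x176B0 → wrap carry → 0x76B1
  0x76B1 + 0x3160 = 0x0A811
  0xA811 + 0x4269 = 0x0EA7A
One's-complement sum = 0xEA7A.
Checksum = ~0xEA7A & 0xFFFF = 0x1585.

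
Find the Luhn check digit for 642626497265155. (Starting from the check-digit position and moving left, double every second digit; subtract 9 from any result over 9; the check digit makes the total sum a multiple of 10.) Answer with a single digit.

3

Partial digits right→left: 5 5 1 5 6 2 7 9 4 6 2 6 2 4 6
Double every second digit counting from the check-digit position (so the 1st, 3rd, 5th, ... of the partial from the right).
  doubled (with −9 where >9): 1 2 3 5 8 4 4 3 → sum 30
  kept as-is: 5 5 2 9 6 6 4 → sum 37
Total = 30 + 37 = 67.
Check digit = (10 − (67 mod 10)) mod 10 = 3.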